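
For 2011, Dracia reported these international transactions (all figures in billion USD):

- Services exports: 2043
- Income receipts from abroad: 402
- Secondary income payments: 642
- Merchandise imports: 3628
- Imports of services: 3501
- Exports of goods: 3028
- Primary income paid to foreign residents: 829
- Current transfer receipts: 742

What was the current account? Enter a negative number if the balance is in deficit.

Goods balance = 3028 - 3628 = -600
Services balance = 2043 - 3501 = -1458
Trade balance (goods + services) = -600 + (-1458) = -2058
Net primary income = 402 - 829 = -427
Net secondary income = 742 - 642 = 100
Current account = -2058 + (-427) + 100 = -2385

-2385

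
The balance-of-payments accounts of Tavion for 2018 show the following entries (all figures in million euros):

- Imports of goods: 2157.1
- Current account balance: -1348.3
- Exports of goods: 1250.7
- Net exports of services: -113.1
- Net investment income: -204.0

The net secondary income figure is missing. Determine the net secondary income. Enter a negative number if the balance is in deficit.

Current account = goods balance + services balance + net primary income + net secondary income
Sum of the known components = -1223.5
Net secondary income = CA - (known components) = -1348.3 - (-1223.5) = -124.8

-124.8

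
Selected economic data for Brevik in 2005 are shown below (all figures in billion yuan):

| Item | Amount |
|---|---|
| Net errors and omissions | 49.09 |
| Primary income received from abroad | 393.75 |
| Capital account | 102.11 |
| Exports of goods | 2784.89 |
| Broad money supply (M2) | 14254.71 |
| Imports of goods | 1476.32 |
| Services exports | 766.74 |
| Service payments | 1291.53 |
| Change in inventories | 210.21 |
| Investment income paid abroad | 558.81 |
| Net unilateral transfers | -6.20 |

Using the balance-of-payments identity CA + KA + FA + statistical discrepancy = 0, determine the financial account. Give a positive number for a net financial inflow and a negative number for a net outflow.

Goods balance = 2784.89 - 1476.32 = 1308.57
Services balance = 766.74 - 1291.53 = -524.79
Trade balance (goods + services) = 1308.57 + (-524.79) = 783.78
Net primary income = 393.75 - 558.81 = -165.06
Net secondary income = -6.20
Current account = 783.78 + (-165.06) + (-6.20) = 612.52
Financial account = -(612.52 + 102.11 + 49.09) = -763.72

-763.72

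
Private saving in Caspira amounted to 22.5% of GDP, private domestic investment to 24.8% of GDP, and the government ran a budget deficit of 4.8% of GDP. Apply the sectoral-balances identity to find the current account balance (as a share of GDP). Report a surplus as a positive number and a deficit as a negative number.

-7.1

By the sectoral-balances identity, CA = (S_private - I) + (T - G).
Private balance = 22.5 - 24.8 = -2.3
Government balance (T - G) = -4.8
CA = -2.3 + (-4.8) = -7.1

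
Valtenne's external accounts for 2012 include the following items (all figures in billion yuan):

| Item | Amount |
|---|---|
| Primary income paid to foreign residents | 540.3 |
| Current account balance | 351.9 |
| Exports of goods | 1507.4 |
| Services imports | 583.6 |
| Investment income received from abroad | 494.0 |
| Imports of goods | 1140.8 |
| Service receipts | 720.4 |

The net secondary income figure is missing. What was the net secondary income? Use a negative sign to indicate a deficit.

-105.2

Current account = goods balance + services balance + net primary income + net secondary income
Sum of the known components = 457.1
Net secondary income = CA - (known components) = 351.9 - 457.1 = -105.2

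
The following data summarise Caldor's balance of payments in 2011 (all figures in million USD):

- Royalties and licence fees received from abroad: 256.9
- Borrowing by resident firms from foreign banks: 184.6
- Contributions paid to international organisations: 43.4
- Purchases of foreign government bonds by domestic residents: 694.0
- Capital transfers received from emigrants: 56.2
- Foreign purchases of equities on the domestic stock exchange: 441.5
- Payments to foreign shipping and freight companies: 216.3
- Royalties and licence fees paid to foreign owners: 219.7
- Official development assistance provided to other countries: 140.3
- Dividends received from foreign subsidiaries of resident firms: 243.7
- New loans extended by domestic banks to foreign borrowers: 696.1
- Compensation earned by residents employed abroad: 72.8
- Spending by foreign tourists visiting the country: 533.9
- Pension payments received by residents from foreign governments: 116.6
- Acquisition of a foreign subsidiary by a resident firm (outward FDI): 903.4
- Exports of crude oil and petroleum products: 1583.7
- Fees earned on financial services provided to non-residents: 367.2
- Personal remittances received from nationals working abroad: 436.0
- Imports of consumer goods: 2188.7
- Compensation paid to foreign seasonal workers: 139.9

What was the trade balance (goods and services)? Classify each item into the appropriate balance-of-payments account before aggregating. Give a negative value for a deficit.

117.0

Goods: -2188.7 + 1583.7 = -605.0
Services: -216.3 + 256.9 - 219.7 + 533.9 + 367.2 = 722.0
Trade balance = -605.0 + 722.0 = 117.0
(Excluded from the trade balance — financial account: borrowing by resident firms from foreign banks 184.6, purchases of foreign government bonds by domestic residents 694.0, foreign purchases of equities on the domestic stock exchange 441.5, new loans extended by domestic banks to foreign borrowers 696.1, acquisition of a foreign subsidiary by a resident firm (outward FDI) 903.4; secondary income: contributions paid to international organisations 43.4, official development assistance provided to other countries 140.3, pension payments received by residents from foreign governments 116.6, personal remittances received from nationals working abroad 436.0; capital account: capital transfers received from emigrants 56.2; primary income: dividends received from foreign subsidiaries of resident firms 243.7, compensation earned by residents employed abroad 72.8, compensation paid to foreign seasonal workers 139.9.)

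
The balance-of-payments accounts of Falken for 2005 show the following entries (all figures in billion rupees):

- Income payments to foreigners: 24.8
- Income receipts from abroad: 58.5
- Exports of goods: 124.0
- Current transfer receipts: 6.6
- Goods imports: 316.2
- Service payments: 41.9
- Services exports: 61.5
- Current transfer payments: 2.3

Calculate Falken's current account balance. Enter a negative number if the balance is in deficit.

Goods balance = 124.0 - 316.2 = -192.2
Services balance = 61.5 - 41.9 = 19.6
Trade balance (goods + services) = -192.2 + 19.6 = -172.6
Net primary income = 58.5 - 24.8 = 33.7
Net secondary income = 6.6 - 2.3 = 4.3
Current account = -172.6 + 33.7 + 4.3 = -134.6

-134.6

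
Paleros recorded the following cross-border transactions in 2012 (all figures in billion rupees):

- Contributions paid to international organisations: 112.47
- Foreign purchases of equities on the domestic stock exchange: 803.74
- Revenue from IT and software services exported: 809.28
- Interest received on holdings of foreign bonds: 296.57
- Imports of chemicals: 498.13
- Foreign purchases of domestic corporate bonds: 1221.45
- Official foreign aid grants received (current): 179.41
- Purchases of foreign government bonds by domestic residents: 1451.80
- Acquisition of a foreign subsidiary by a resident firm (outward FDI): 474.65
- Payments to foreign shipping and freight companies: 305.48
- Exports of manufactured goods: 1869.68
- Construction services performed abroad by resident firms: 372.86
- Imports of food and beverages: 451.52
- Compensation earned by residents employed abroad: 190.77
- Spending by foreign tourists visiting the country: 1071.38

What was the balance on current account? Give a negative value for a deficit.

3422.35

Goods: -498.13 + 1869.68 - 451.52 = 920.03
Services: 372.86 + 809.28 + 1071.38 - 305.48 = 1948.04
Primary income: 296.57 + 190.77 = 487.34
Secondary income: 179.41 - 112.47 = 66.94
Current account = 920.03 + 1948.04 + 487.34 + 66.94 = 3422.35
(Excluded from the current account — financial account: foreign purchases of equities on the domestic stock exchange 803.74, foreign purchases of domestic corporate bonds 1221.45, purchases of foreign government bonds by domestic residents 1451.80, acquisition of a foreign subsidiary by a resident firm (outward FDI) 474.65.)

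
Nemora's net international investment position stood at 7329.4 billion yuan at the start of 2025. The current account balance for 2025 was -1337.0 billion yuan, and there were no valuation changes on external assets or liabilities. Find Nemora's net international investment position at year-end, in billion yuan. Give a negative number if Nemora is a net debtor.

With no valuation effects, change in NIIP = current account = -1337.0
End-of-year NIIP = 7329.4 + (-1337.0) = 5992.4

5992.4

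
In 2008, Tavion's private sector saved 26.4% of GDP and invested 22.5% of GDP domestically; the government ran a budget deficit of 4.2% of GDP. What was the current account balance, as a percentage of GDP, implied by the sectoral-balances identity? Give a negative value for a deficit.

By the sectoral-balances identity, CA = (S_private - I) + (T - G).
Private balance = 26.4 - 22.5 = 3.9
Government balance (T - G) = -4.2
CA = 3.9 + (-4.2) = -0.3

-0.3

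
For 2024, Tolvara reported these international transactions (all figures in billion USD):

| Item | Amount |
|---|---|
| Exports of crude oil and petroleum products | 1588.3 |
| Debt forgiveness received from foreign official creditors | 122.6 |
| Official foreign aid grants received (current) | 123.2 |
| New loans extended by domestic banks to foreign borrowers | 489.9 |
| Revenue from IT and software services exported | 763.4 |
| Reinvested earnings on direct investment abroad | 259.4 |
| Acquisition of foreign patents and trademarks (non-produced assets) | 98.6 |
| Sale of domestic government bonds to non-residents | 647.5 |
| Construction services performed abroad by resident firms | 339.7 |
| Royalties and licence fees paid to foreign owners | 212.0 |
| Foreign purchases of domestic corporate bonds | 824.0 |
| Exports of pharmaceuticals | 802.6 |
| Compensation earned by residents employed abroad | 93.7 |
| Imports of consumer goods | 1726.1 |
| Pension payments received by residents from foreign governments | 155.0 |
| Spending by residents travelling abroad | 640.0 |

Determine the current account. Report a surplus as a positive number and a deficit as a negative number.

Goods: -1726.1 + 802.6 + 1588.3 = 664.8
Services: -640.0 + 339.7 - 212.0 + 763.4 = 251.1
Primary income: 259.4 + 93.7 = 353.1
Secondary income: 123.2 + 155.0 = 278.2
Current account = 664.8 + 251.1 + 353.1 + 278.2 = 1547.2
(Excluded from the current account — capital account: debt forgiveness received from foreign official creditors 122.6, acquisition of foreign patents and trademarks (non-produced assets) 98.6; financial account: new loans extended by domestic banks to foreign borrowers 489.9, sale of domestic government bonds to non-residents 647.5, foreign purchases of domestic corporate bonds 824.0.)

1547.2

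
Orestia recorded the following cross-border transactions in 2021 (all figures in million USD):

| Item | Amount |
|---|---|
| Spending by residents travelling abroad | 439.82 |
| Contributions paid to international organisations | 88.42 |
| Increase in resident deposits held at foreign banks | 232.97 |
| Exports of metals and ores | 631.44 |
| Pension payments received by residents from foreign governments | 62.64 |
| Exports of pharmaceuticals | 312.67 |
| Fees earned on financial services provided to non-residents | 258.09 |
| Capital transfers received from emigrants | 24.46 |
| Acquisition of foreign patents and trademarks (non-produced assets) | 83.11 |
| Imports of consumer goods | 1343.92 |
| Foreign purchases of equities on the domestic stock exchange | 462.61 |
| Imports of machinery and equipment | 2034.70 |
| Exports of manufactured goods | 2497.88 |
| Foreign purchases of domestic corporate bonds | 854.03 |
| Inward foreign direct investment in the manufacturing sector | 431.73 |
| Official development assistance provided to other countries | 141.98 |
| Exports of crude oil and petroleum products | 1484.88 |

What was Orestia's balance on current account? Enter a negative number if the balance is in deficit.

1198.76

Goods: -2034.70 - 1343.92 + 1484.88 + 2497.88 + 312.67 + 631.44 = 1548.25
Services: -439.82 + 258.09 = -181.73
Secondary income: -88.42 - 141.98 + 62.64 = -167.76
Current account = 1548.25 + (-181.73) + (-167.76) = 1198.76
(Excluded from the current account — financial account: increase in resident deposits held at foreign banks 232.97, foreign purchases of equities on the domestic stock exchange 462.61, foreign purchases of domestic corporate bonds 854.03, inward foreign direct investment in the manufacturing sector 431.73; capital account: capital transfers received from emigrants 24.46, acquisition of foreign patents and trademarks (non-produced assets) 83.11.)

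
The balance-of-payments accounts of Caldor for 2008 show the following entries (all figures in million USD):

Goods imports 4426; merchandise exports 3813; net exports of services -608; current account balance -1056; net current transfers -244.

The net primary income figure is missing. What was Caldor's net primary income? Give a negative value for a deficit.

Current account = goods balance + services balance + net primary income + net secondary income
Sum of the known components = -1465
Net primary income = CA - (known components) = -1056 - (-1465) = 409

409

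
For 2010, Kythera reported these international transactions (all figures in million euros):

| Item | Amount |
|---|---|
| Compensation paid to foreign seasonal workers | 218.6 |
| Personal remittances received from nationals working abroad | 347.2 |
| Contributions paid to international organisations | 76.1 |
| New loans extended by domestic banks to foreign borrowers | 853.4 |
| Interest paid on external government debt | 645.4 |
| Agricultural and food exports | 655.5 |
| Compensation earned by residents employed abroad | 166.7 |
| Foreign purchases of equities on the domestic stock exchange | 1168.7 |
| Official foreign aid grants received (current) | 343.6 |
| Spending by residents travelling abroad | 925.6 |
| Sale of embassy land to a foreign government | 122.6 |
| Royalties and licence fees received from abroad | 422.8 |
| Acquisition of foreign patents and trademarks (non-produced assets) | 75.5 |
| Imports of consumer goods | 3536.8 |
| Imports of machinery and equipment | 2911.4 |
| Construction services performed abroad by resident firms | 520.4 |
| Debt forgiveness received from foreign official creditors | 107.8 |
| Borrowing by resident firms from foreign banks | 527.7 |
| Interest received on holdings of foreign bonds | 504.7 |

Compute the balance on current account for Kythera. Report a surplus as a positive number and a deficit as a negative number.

-5353.0

Goods: 655.5 - 2911.4 - 3536.8 = -5792.7
Services: 520.4 - 925.6 + 422.8 = 17.6
Primary income: 504.7 + 166.7 - 218.6 - 645.4 = -192.6
Secondary income: 343.6 + 347.2 - 76.1 = 614.7
Current account = (-5792.7) + 17.6 + (-192.6) + 614.7 = -5353.0
(Excluded from the current account — financial account: new loans extended by domestic banks to foreign borrowers 853.4, foreign purchases of equities on the domestic stock exchange 1168.7, borrowing by resident firms from foreign banks 527.7; capital account: sale of embassy land to a foreign government 122.6, acquisition of foreign patents and trademarks (non-produced assets) 75.5, debt forgiveness received from foreign official creditors 107.8.)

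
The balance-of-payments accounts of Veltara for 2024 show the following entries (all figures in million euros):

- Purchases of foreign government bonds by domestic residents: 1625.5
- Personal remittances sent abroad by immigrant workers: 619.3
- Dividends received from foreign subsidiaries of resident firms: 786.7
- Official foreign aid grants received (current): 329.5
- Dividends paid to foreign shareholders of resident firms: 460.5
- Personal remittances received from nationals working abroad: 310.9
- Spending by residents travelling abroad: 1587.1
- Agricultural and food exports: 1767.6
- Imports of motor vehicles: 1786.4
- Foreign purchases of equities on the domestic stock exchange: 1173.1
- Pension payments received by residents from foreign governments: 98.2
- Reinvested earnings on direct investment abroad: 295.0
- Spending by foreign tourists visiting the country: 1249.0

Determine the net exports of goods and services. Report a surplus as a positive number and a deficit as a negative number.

Goods: -1786.4 + 1767.6 = -18.8
Services: 1249.0 - 1587.1 = -338.1
Trade balance = -18.8 + (-338.1) = -356.9
(Excluded from the trade balance — financial account: purchases of foreign government bonds by domestic residents 1625.5, foreign purchases of equities on the domestic stock exchange 1173.1; secondary income: personal remittances sent abroad by immigrant workers 619.3, official foreign aid grants received (current) 329.5, personal remittances received from nationals working abroad 310.9, pension payments received by residents from foreign governments 98.2; primary income: dividends received from foreign subsidiaries of resident firms 786.7, dividends paid to foreign shareholders of resident firms 460.5, reinvested earnings on direct investment abroad 295.0.)

-356.9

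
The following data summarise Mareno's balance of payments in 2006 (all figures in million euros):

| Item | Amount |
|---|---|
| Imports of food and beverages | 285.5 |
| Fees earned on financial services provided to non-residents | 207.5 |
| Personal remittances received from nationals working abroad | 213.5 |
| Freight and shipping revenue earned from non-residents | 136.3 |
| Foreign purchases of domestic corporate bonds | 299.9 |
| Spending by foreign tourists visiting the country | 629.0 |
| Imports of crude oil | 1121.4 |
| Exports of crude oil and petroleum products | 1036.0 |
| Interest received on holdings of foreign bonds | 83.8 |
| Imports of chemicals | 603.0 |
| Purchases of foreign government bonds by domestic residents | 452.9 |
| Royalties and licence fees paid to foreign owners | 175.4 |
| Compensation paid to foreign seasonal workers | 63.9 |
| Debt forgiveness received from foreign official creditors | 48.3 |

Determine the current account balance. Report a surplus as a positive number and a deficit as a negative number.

Goods: 1036.0 - 285.5 - 1121.4 - 603.0 = -973.9
Services: 207.5 + 629.0 - 175.4 + 136.3 = 797.4
Primary income: 83.8 - 63.9 = 19.9
Secondary income: 213.5
Current account = (-973.9) + 797.4 + 19.9 + 213.5 = 56.9
(Excluded from the current account — financial account: foreign purchases of domestic corporate bonds 299.9, purchases of foreign government bonds by domestic residents 452.9; capital account: debt forgiveness received from foreign official creditors 48.3.)

56.9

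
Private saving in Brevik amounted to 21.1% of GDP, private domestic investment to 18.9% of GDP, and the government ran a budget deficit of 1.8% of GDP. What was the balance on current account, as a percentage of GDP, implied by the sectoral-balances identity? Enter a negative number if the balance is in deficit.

0.4

By the sectoral-balances identity, CA = (S_private - I) + (T - G).
Private balance = 21.1 - 18.9 = 2.2
Government balance (T - G) = -1.8
CA = 2.2 + (-1.8) = 0.4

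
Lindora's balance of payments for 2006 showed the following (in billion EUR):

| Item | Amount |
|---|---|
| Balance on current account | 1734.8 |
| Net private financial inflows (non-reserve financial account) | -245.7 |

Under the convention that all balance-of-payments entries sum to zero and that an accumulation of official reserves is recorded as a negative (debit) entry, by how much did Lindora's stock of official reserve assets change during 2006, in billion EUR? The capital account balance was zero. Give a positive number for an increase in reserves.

Official reserve transactions balance = -(1734.8 + (-245.7)) = -1489.1
An accumulation of reserves is recorded as a debit (negative entry), so the change in the stock of reserves is the negative of that balance.
Change in official reserves = -(-1489.1) = 1489.1

1489.1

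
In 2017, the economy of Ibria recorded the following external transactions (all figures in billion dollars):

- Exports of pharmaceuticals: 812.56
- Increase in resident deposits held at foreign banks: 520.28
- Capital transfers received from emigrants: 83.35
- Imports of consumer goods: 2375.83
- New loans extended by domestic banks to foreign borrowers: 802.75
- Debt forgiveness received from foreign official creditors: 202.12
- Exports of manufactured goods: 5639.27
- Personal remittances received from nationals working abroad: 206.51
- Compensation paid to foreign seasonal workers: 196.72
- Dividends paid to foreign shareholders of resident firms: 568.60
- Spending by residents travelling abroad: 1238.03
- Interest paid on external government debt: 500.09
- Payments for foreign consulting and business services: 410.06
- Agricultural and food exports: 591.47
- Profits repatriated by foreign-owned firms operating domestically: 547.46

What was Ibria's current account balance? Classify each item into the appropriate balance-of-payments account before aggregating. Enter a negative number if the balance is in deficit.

1413.02

Goods: 812.56 + 5639.27 - 2375.83 + 591.47 = 4667.47
Services: -410.06 - 1238.03 = -1648.09
Primary income: -196.72 - 500.09 - 568.60 - 547.46 = -1812.87
Secondary income: 206.51
Current account = 4667.47 + (-1648.09) + (-1812.87) + 206.51 = 1413.02
(Excluded from the current account — financial account: increase in resident deposits held at foreign banks 520.28, new loans extended by domestic banks to foreign borrowers 802.75; capital account: capital transfers received from emigrants 83.35, debt forgiveness received from foreign official creditors 202.12.)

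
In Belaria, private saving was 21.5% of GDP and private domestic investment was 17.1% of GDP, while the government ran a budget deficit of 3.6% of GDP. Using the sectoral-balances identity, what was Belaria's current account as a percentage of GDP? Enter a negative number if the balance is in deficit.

By the sectoral-balances identity, CA = (S_private - I) + (T - G).
Private balance = 21.5 - 17.1 = 4.4
Government balance (T - G) = -3.6
CA = 4.4 + (-3.6) = 0.8

0.8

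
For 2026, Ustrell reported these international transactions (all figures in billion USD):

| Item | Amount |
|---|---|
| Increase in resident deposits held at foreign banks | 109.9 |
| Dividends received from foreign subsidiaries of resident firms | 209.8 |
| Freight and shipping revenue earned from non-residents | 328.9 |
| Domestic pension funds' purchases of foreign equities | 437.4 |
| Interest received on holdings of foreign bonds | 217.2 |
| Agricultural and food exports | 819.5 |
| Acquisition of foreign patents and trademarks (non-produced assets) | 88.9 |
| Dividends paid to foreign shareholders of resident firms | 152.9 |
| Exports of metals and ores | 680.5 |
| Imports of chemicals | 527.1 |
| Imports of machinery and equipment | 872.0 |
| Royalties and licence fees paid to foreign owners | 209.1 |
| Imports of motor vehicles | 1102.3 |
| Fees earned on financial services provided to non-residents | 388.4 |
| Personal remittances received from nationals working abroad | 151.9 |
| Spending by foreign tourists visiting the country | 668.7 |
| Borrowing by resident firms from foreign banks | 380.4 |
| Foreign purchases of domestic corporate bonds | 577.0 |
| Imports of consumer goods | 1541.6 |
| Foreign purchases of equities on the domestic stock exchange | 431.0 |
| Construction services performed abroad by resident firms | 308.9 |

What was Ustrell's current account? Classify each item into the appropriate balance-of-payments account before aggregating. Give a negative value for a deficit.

-631.2

Goods: -872.0 - 527.1 + 680.5 - 1541.6 - 1102.3 + 819.5 = -2543.0
Services: 328.9 - 209.1 + 308.9 + 388.4 + 668.7 = 1485.8
Primary income: 217.2 - 152.9 + 209.8 = 274.1
Secondary income: 151.9
Current account = (-2543.0) + 1485.8 + 274.1 + 151.9 = -631.2
(Excluded from the current account — financial account: increase in resident deposits held at foreign banks 109.9, domestic pension funds' purchases of foreign equities 437.4, borrowing by resident firms from foreign banks 380.4, foreign purchases of domestic corporate bonds 577.0, foreign purchases of equities on the domestic stock exchange 431.0; capital account: acquisition of foreign patents and trademarks (non-produced assets) 88.9.)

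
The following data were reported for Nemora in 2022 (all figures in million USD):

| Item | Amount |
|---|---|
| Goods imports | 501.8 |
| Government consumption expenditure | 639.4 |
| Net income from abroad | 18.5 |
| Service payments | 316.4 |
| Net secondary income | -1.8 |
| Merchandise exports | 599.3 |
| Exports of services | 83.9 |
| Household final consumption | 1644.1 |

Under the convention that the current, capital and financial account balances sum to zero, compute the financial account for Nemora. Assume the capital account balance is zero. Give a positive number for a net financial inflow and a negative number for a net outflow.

118.3

Goods balance = 599.3 - 501.8 = 97.5
Services balance = 83.9 - 316.4 = -232.5
Trade balance (goods + services) = 97.5 + (-232.5) = -135.0
Net primary income = 18.5
Net secondary income = -1.8
Current account = -135.0 + 18.5 + (-1.8) = -118.3
Financial account = -(-118.3) = 118.3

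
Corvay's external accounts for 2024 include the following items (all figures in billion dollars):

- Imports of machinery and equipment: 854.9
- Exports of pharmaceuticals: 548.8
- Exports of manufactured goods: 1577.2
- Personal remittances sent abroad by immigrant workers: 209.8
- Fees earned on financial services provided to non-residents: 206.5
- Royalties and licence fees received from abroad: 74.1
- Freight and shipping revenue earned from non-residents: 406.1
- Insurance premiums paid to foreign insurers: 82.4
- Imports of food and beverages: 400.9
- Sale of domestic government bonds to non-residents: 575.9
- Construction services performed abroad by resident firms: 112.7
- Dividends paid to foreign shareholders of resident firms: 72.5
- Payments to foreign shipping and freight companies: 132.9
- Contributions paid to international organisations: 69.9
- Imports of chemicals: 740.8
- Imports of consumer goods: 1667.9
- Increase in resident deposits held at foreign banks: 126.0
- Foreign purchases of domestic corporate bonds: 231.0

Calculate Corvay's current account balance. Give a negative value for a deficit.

Goods: -854.9 - 740.8 - 400.9 - 1667.9 + 1577.2 + 548.8 = -1538.5
Services: -132.9 + 74.1 + 406.1 + 206.5 + 112.7 - 82.4 = 584.1
Primary income: -72.5
Secondary income: -209.8 - 69.9 = -279.7
Current account = (-1538.5) + 584.1 + (-72.5) + (-279.7) = -1306.6
(Excluded from the current account — financial account: sale of domestic government bonds to non-residents 575.9, increase in resident deposits held at foreign banks 126.0, foreign purchases of domestic corporate bonds 231.0.)

-1306.6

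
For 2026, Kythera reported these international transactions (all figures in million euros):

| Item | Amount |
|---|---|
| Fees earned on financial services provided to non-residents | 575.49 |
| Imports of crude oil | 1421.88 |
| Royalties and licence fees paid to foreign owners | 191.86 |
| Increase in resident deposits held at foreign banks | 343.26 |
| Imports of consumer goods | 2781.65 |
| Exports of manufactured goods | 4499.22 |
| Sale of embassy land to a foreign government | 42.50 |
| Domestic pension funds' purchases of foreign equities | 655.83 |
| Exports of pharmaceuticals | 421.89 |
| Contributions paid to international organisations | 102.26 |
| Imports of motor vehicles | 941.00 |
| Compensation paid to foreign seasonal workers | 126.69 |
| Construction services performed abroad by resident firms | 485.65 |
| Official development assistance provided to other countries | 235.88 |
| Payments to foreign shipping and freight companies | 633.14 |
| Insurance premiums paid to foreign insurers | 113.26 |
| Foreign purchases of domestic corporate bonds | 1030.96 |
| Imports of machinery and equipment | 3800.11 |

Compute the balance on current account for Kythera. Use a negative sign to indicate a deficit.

Goods: -2781.65 - 1421.88 - 3800.11 + 421.89 + 4499.22 - 941.00 = -4023.53
Services: -113.26 - 633.14 + 485.65 - 191.86 + 575.49 = 122.88
Primary income: -126.69
Secondary income: -235.88 - 102.26 = -338.14
Current account = (-4023.53) + 122.88 + (-126.69) + (-338.14) = -4365.48
(Excluded from the current account — financial account: increase in resident deposits held at foreign banks 343.26, domestic pension funds' purchases of foreign equities 655.83, foreign purchases of domestic corporate bonds 1030.96; capital account: sale of embassy land to a foreign government 42.50.)

-4365.48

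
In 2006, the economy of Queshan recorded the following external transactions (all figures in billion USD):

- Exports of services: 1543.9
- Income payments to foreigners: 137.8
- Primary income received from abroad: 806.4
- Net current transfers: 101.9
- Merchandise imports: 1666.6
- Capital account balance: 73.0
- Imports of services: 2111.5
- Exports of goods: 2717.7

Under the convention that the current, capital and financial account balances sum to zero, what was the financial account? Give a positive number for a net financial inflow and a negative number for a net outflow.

-1327.0

Goods balance = 2717.7 - 1666.6 = 1051.1
Services balance = 1543.9 - 2111.5 = -567.6
Trade balance (goods + services) = 1051.1 + (-567.6) = 483.5
Net primary income = 806.4 - 137.8 = 668.6
Net secondary income = 101.9
Current account = 483.5 + 668.6 + 101.9 = 1254.0
Financial account = -(1254.0 + 73.0) = -1327.0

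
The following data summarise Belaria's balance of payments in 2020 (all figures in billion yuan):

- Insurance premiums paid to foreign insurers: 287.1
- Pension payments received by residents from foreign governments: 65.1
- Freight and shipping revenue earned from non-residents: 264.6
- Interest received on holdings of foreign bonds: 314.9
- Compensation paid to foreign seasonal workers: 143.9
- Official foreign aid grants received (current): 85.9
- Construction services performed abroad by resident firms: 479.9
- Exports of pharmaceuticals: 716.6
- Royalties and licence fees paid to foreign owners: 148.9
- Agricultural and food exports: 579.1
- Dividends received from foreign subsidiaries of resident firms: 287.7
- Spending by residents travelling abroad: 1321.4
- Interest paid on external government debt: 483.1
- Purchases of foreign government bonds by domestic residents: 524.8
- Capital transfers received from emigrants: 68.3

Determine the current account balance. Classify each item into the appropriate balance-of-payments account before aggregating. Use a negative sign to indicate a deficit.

409.4

Goods: 716.6 + 579.1 = 1295.7
Services: -287.1 - 148.9 + 264.6 + 479.9 - 1321.4 = -1012.9
Primary income: 287.7 - 143.9 - 483.1 + 314.9 = -24.4
Secondary income: 65.1 + 85.9 = 151.0
Current account = 1295.7 + (-1012.9) + (-24.4) + 151.0 = 409.4
(Excluded from the current account — financial account: purchases of foreign government bonds by domestic residents 524.8; capital account: capital transfers received from emigrants 68.3.)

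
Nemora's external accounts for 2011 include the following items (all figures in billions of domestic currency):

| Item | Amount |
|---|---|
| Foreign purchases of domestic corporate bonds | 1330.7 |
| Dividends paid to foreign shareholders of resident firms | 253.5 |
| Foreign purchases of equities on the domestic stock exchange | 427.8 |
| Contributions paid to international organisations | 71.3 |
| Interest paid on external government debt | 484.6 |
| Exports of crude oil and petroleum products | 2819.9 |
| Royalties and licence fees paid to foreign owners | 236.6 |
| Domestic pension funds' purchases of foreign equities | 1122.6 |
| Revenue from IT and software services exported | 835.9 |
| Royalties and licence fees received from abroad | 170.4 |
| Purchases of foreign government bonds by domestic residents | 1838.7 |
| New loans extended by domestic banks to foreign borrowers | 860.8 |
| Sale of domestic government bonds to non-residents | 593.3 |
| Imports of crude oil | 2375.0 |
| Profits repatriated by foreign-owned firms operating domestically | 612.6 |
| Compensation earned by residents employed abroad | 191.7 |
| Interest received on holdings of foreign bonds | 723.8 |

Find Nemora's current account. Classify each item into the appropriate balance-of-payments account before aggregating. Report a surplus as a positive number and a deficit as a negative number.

Goods: 2819.9 - 2375.0 = 444.9
Services: 170.4 - 236.6 + 835.9 = 769.7
Primary income: 723.8 - 484.6 - 612.6 - 253.5 + 191.7 = -435.2
Secondary income: -71.3
Current account = 444.9 + 769.7 + (-435.2) + (-71.3) = 708.1
(Excluded from the current account — financial account: foreign purchases of domestic corporate bonds 1330.7, foreign purchases of equities on the domestic stock exchange 427.8, domestic pension funds' purchases of foreign equities 1122.6, purchases of foreign government bonds by domestic residents 1838.7, new loans extended by domestic banks to foreign borrowers 860.8, sale of domestic government bonds to non-residents 593.3.)

708.1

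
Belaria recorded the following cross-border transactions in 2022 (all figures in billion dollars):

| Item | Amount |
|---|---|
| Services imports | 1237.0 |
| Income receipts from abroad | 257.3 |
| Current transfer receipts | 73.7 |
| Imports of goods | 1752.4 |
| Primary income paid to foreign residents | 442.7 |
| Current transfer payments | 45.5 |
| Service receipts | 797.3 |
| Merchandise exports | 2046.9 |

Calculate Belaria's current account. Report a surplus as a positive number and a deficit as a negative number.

-302.4

Goods balance = 2046.9 - 1752.4 = 294.5
Services balance = 797.3 - 1237.0 = -439.7
Trade balance (goods + services) = 294.5 + (-439.7) = -145.2
Net primary income = 257.3 - 442.7 = -185.4
Net secondary income = 73.7 - 45.5 = 28.2
Current account = -145.2 + (-185.4) + 28.2 = -302.4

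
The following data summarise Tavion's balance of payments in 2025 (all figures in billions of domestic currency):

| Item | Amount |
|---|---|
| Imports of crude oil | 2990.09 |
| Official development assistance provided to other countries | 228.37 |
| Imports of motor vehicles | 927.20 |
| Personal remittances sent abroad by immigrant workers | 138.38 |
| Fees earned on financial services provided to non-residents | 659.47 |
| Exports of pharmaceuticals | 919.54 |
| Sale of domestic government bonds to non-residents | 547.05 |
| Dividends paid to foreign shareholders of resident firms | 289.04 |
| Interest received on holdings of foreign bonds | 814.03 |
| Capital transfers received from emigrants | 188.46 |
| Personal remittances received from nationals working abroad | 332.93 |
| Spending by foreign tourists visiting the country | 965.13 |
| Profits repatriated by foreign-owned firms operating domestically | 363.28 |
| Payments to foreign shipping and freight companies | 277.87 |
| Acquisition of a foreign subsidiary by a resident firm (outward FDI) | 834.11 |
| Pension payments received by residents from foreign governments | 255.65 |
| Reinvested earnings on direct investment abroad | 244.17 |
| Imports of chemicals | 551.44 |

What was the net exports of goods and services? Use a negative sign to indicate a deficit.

-2202.46

Goods: -2990.09 - 927.20 - 551.44 + 919.54 = -3549.19
Services: 965.13 + 659.47 - 277.87 = 1346.73
Trade balance = -3549.19 + 1346.73 = -2202.46
(Excluded from the trade balance — secondary income: official development assistance provided to other countries 228.37, personal remittances sent abroad by immigrant workers 138.38, personal remittances received from nationals working abroad 332.93, pension payments received by residents from foreign governments 255.65; financial account: sale of domestic government bonds to non-residents 547.05, acquisition of a foreign subsidiary by a resident firm (outward FDI) 834.11; primary income: dividends paid to foreign shareholders of resident firms 289.04, interest received on holdings of foreign bonds 814.03, profits repatriated by foreign-owned firms operating domestically 363.28, reinvested earnings on direct investment abroad 244.17; capital account: capital transfers received from emigrants 188.46.)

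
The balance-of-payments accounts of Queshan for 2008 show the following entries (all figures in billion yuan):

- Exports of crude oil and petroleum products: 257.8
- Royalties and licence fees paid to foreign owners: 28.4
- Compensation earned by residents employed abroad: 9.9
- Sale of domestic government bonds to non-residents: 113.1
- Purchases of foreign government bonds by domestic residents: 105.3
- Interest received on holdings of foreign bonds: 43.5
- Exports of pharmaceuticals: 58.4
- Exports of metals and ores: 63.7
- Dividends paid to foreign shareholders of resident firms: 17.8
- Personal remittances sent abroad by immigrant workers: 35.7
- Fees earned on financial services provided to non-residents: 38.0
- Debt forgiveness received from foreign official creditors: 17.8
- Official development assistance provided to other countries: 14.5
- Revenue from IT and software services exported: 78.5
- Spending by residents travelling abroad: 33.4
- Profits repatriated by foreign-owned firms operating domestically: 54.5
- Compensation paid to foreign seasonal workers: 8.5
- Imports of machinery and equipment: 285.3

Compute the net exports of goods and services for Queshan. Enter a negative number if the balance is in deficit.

Goods: -285.3 + 58.4 + 257.8 + 63.7 = 94.6
Services: 38.0 - 33.4 + 78.5 - 28.4 = 54.7
Trade balance = 94.6 + 54.7 = 149.3
(Excluded from the trade balance — primary income: compensation earned by residents employed abroad 9.9, interest received on holdings of foreign bonds 43.5, dividends paid to foreign shareholders of resident firms 17.8, profits repatriated by foreign-owned firms operating domestically 54.5, compensation paid to foreign seasonal workers 8.5; financial account: sale of domestic government bonds to non-residents 113.1, purchases of foreign government bonds by domestic residents 105.3; secondary income: personal remittances sent abroad by immigrant workers 35.7, official development assistance provided to other countries 14.5; capital account: debt forgiveness received from foreign official creditors 17.8.)

149.3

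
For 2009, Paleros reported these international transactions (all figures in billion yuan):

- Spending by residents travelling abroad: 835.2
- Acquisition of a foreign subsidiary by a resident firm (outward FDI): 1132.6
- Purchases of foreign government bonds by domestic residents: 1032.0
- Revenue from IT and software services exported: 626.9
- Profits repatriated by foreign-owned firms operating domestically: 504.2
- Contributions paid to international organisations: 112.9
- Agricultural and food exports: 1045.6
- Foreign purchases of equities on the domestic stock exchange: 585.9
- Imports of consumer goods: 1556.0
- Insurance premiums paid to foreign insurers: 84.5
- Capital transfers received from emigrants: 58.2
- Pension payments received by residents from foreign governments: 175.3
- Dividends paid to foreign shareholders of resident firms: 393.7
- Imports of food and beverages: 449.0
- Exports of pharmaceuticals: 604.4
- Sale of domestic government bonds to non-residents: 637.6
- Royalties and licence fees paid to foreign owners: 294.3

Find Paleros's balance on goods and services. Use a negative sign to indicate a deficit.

-942.1

Goods: 604.4 + 1045.6 - 1556.0 - 449.0 = -355.0
Services: -84.5 - 835.2 + 626.9 - 294.3 = -587.1
Trade balance = -355.0 + (-587.1) = -942.1
(Excluded from the trade balance — financial account: acquisition of a foreign subsidiary by a resident firm (outward FDI) 1132.6, purchases of foreign government bonds by domestic residents 1032.0, foreign purchases of equities on the domestic stock exchange 585.9, sale of domestic government bonds to non-residents 637.6; primary income: profits repatriated by foreign-owned firms operating domestically 504.2, dividends paid to foreign shareholders of resident firms 393.7; secondary income: contributions paid to international organisations 112.9, pension payments received by residents from foreign governments 175.3; capital account: capital transfers received from emigrants 58.2.)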